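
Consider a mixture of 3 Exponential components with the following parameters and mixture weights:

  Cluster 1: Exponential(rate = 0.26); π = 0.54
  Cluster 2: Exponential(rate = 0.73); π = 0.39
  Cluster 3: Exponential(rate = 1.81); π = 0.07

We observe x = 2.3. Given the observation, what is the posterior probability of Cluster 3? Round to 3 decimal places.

P(component k | x) = P(Z=k)·f_k(x) / marginal(x), where marginal(x) = Σ_j P(Z=j)·f_j(x).
Component likelihoods at x = 2.3:
  L_1 = 0.142977
  L_2 = 0.136189
  L_3 = 0.0281651
Multiply by the mixture weights:
  P(Z=1)·L_1 = 0.54 × 0.142977 = 0.0772074
  P(Z=2)·L_2 = 0.39 × 0.136189 = 0.0531138
  P(Z=3)·L_3 = 0.07 × 0.0281651 = 0.00197155
Denominator: 0.0772074 + 0.0531138 + 0.00197155 = 0.132293
P(Cluster 3 | data) ≈ 0.015

0.015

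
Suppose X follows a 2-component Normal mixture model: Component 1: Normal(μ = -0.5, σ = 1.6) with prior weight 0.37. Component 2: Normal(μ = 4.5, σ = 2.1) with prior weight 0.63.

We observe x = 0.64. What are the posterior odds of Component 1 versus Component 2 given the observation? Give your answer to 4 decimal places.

3.2387

Posterior odds = (π_i f_i(x)) / (π_j f_j(x)); the normalising sum cancels.
Evaluate each component's likelihood at the observed value:
  L_1 = (1/(1.6·√(2π)))·exp(−(0.64−-0.5)²/(2·1.6²)) = 0.249339·exp(-0.25383) = 0.193443
  L_2 = (1/(2.1·√(2π)))·exp(−(0.64−4.5)²/(2·2.1²)) = 0.189973·exp(-1.68930) = 0.0350783
Odds = (0.37/0.63) × (0.193443/0.0350783) = 0.587302 × 5.51462 ≈ 3.2387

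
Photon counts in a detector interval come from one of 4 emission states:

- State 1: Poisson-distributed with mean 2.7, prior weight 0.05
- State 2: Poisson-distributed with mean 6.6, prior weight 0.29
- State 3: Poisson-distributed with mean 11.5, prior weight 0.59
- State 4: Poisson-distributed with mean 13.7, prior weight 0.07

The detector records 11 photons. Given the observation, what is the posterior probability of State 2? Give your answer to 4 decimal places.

0.1187

The responsibility of component k is π_k f_k(x) divided by Σ_j π_j f_j(x).
Poisson probabilities:
  p_1 = 9.35946e-05
  p_2 = 0.0352764
  p_3 = 0.118068
  p_4 = 0.0897297
Multiply by the mixture weights:
  π_1·p_1 = 0.05 × 9.35946e-05 = 4.67973e-06
  π_2·p_2 = 0.29 × 0.0352764 = 0.0102301
  π_3·p_3 = 0.59 × 0.118068 = 0.0696604
  π_4·p_4 = 0.07 × 0.0897297 = 0.00628108
Evidence: 4.67973e-06 + 0.0102301 + 0.0696604 + 0.00628108 = 0.0861763
So the posterior for State 2 is 0.0102301 / 0.0861763 ≈ 0.1187.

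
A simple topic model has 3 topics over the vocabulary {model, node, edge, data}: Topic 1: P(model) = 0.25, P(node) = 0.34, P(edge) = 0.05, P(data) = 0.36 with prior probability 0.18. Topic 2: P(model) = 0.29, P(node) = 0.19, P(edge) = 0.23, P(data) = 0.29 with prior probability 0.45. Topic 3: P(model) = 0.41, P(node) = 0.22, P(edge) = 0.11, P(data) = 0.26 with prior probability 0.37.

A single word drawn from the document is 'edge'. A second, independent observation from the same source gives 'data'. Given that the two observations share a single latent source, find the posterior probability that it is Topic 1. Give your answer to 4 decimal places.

Posterior ∝ prior × likelihood, so P(k | x) ∝ w_k f_k(x); normalise over all components.
Since both observations come from the same component, the likelihood for component k is f_k(x₁)·f_k(x₂).
  p_1 = [0.05] × [0.36] = 0.018
  p_2 = [0.23] × [0.29] = 0.0667
  p_3 = [0.11] × [0.26] = 0.0286
Prior × likelihood for each component:
  w_1·p_1 = 0.18 × 0.018 = 0.00324
  w_2·p_2 = 0.45 × 0.0667 = 0.030015
  w_3·p_3 = 0.37 × 0.0286 = 0.010582
Sum: 0.00324 + 0.030015 + 0.010582 = 0.043837
P(Topic 1 | x₁, x₂) ≈ 0.0739

0.0739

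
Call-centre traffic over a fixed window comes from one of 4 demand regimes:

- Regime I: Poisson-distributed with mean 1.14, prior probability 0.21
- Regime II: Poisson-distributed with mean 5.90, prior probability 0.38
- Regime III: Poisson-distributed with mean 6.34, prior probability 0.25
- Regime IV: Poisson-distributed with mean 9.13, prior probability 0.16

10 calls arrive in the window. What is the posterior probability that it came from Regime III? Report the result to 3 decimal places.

0.273

The responsibility of component k is w_k f_k(x) divided by Σ_j w_j f_j(x).
Poisson probabilities:
  f_I = e^(−1.14)·1.14^10/10! = 3.26731e-07
  f_II = e^(−5.90)·5.90^10/10! = 0.0385851
  f_III = e^(−6.34)·6.34^10/10! = 0.0510155
  f_IV = e^(−9.13)·9.13^10/10! = 0.120181
Unnormalised posteriors:
  w_I·f_I = 0.21 × 3.26731e-07 = 6.86134e-08
  w_II·f_II = 0.38 × 0.0385851 = 0.0146623
  w_III·f_III = 0.25 × 0.0510155 = 0.0127539
  w_IV·f_IV = 0.16 × 0.120181 = 0.019229
Normaliser: 6.86134e-08 + 0.0146623 + 0.0127539 + 0.019229 = 0.0466453
P(Regime III | x) ≈ 0.273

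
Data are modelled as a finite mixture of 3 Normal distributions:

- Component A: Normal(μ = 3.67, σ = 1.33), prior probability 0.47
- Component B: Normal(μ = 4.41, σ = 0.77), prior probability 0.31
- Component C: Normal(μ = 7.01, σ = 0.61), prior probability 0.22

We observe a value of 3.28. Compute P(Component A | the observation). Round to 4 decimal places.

Posterior ∝ prior × likelihood, so P(k | x) ∝ P(Z=k) f_k(x); normalise over all components.
Evaluate each component's likelihood at the observed value:
  L_A = (1/(1.33·√(2π)))·exp(−(3.28−3.67)²/(2·1.33²)) = 0.299957·exp(-0.04299) = 0.287334
  L_B = (1/(0.77·√(2π)))·exp(−(3.28−4.41)²/(2·0.77²)) = 0.518107·exp(-1.07683) = 0.176506
  L_C = (1/(0.61·√(2π)))·exp(−(3.28−7.01)²/(2·0.61²)) = 0.654004·exp(-18.69511) = 4.97047e-09
Prior × likelihood for each component:
  P(Z=A)·L_A = 0.47 × 0.287334 = 0.135047
  P(Z=B)·L_B = 0.31 × 0.176506 = 0.0547169
  P(Z=C)·L_C = 0.22 × 4.97047e-09 = 1.0935e-09
Marginal: 0.135047 + 0.0547169 + 1.0935e-09 = 0.189764
P(Component A | data) = 0.135047 / 0.189764 ≈ 0.7117

0.7117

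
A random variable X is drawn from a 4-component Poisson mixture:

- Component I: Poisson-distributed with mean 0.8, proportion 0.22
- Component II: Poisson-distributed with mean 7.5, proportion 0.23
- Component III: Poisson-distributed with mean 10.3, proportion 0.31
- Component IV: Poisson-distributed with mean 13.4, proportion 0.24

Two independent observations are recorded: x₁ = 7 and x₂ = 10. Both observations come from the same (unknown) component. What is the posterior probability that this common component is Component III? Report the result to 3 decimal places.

Apply Bayes' rule: the posterior for each component is proportional to its prior times its likelihood at x.
Since both observations come from the same component, the likelihood for component k is f_k(x₁)·f_k(x₂).
  p_I = [1.86966e-05] × [1.32954e-08] = 2.48579e-13
  p_II = [0.146484] × [0.0858304] = 0.0125728
  p_III = [0.0820724] × [0.124559] = 0.0102229
  p_IV = [0.0233215] × [0.0779361] = 0.00181759
Multiply by the mixture weights:
  P(Z=I)·p_I = 0.22 × 2.48579e-13 = 5.46875e-14
  P(Z=II)·p_II = 0.23 × 0.0125728 = 0.00289174
  P(Z=III)·p_III = 0.31 × 0.0102229 = 0.00316909
  P(Z=IV)·p_IV = 0.24 × 0.00181759 = 0.000436222
Normaliser: 5.46875e-14 + 0.00289174 + 0.00316909 + 0.000436222 = 0.00649705
P(Component III | data) ≈ 0.488

0.488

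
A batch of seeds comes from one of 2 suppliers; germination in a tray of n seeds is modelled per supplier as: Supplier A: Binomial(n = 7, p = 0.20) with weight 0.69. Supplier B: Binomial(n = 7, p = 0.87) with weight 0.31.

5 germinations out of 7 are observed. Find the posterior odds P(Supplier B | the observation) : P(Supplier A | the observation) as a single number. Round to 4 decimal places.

Posterior odds = (P(Z=i) f_i(x)) / (P(Z=j) f_j(x)); the normalising sum cancels.
Evaluate each component's likelihood at the observed value:
  p_A = 0.0043008
  p_B = 0.17689
Posterior odds = (P(Z=B)·p_B) / (P(Z=A)·p_A) = (0.31·0.17689) / (0.69·0.0043008) = 0.0548358 / 0.00296755 ≈ 18.4785

18.4785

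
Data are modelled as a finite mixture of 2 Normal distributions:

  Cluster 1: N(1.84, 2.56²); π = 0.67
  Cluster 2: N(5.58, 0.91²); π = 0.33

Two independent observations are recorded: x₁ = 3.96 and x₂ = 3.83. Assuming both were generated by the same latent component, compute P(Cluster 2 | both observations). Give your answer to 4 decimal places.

0.1934

By Bayes' theorem, P(k | x) = π_k f_k(x) / Σ_j π_j f_j(x).
Since both observations come from the same component, the likelihood for component k is f_k(x₁)·f_k(x₂).
  L_1 = [(1/(2.56·√(2π)))·exp(−(3.96−1.84)²/(2·2.56²)) = 0.155837·exp(-0.34290) = 0.110599] × [0.115201] = 0.0127411
  L_2 = [(1/(0.91·√(2π)))·exp(−(3.96−5.58)²/(2·0.91²)) = 0.438398·exp(-1.58459) = 0.0898855] × [0.0689937] = 0.00620153
Weight by the priors:
  π_1·L_1 = 0.67 × 0.0127411 = 0.00853657
  π_2·L_2 = 0.33 × 0.00620153 = 0.0020465
Denominator: 0.00853657 + 0.0020465 = 0.0105831
Responsibility of Cluster 2: 0.0020465 / 0.0105831 ≈ 0.1934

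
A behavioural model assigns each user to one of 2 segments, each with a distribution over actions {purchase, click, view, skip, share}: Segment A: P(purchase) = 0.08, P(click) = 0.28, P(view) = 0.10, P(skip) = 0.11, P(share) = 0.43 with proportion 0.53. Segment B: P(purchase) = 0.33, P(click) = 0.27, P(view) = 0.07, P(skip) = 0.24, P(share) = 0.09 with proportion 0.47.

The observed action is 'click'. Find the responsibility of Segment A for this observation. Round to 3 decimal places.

P(component k | x) = w_k·f_k(x) / marginal(x), where marginal(x) = Σ_j w_j·f_j(x).
Categorical probabilities:
  f_A = 0.28
  f_B = 0.27
Prior × likelihood for each component:
  w_A·f_A = 0.53 × 0.28 = 0.1484
  w_B·f_B = 0.47 × 0.27 = 0.1269
Evidence: 0.1484 + 0.1269 = 0.2753
Responsibility of Segment A: 0.1484 / 0.2753 ≈ 0.539

0.539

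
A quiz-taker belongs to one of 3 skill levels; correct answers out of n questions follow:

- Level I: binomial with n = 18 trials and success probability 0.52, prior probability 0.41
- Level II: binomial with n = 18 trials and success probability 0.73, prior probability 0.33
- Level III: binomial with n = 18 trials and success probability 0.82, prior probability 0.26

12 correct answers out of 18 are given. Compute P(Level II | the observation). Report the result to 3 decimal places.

By Bayes' theorem, P(k | x) = π_k f_k(x) / Σ_j π_j f_j(x).
Evaluate each component's likelihood at the observed value:
  L_I = C(18,12)·0.52^12·0.48^6 = 18564·0.000390877·0.0122306 = 0.0887481
  L_II = C(18,12)·0.73^12·0.27^6 = 18564·0.022902·0.00038742 = 0.164713
  L_III = C(18,12)·0.82^12·0.18^6 = 18564·0.0924201·3.40122e-05 = 0.0583543
Weight by the priors:
  π_I·L_I = 0.41 × 0.0887481 = 0.0363867
  π_II·L_II = 0.33 × 0.164713 = 0.0543554
  π_III·L_III = 0.26 × 0.0583543 = 0.0151721
Evidence: 0.0363867 + 0.0543554 + 0.0151721 = 0.105914
Responsibility of Level II: 0.0543554 / 0.105914 ≈ 0.513

0.513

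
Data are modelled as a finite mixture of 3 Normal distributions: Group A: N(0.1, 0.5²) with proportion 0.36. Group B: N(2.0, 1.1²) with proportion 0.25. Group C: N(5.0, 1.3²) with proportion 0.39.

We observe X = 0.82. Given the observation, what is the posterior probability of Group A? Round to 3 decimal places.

The responsibility of component k is P(Z=k) f_k(x) divided by Σ_j P(Z=j) f_j(x).
Evaluate each component's likelihood at the observed value:
  L_A = 0.28292
  L_B = 0.204003
  L_C = 0.00174561
Prior × likelihood for each component:
  P(Z=A)·L_A = 0.36 × 0.28292 = 0.101851
  P(Z=B)·L_B = 0.25 × 0.204003 = 0.0510007
  P(Z=C)·L_C = 0.39 × 0.00174561 = 0.000680787
Denominator: 0.101851 + 0.0510007 + 0.000680787 = 0.153533
Responsibility of Group A: 0.101851 / 0.153533 ≈ 0.663

0.663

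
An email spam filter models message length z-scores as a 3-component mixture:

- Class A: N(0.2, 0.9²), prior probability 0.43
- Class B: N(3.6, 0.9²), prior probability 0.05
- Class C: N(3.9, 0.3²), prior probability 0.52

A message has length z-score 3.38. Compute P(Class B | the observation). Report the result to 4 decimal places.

0.1223

By Bayes' theorem, P(k | x) = π_k f_k(x) / Σ_j π_j f_j(x).
Normal densities:
  p_A = (1/(0.9·√(2π)))·exp(−(3.38−0.2)²/(2·0.9²)) = 0.443269·exp(-6.24222) = 0.000862392
  p_B = (1/(0.9·√(2π)))·exp(−(3.38−3.6)²/(2·0.9²)) = 0.443269·exp(-0.02988) = 0.430222
  p_C = (1/(0.3·√(2π)))·exp(−(3.38−3.9)²/(2·0.3²)) = 1.329808·exp(-1.50222) = 0.296062
Prior × likelihood for each component:
  π_A·p_A = 0.43 × 0.000862392 = 0.000370829
  π_B·p_B = 0.05 × 0.430222 = 0.0215111
  π_C·p_C = 0.52 × 0.296062 = 0.153952
Sum: 0.000370829 + 0.0215111 + 0.153952 = 0.175834
P(Class B | 3.38) = 0.0215111 / 0.175834 ≈ 0.1223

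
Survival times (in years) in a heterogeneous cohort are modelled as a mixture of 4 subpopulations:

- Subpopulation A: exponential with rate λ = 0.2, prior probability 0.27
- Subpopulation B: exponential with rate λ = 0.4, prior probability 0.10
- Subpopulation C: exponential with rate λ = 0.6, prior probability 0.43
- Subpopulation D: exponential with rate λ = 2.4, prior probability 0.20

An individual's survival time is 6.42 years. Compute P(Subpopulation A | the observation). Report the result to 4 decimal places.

P(component k | x) = π_k·f_k(x) / marginal(x), where marginal(x) = Σ_j π_j·f_j(x).
Evaluate each component's likelihood at the observed value:
  f_A = 0.2·e^(−0.2·6.42) = 0.2·e^(−1.2840) = 0.0553855
  f_B = 0.4·e^(−0.4·6.42) = 0.4·e^(−2.5680) = 0.0306755
  f_C = 0.6·e^(−0.6·6.42) = 0.6·e^(−3.8520) = 0.0127423
  f_D = 2.4·e^(−2.4·6.42) = 2.4·e^(−15.4080) = 4.88205e-07
Multiply by the mixture weights:
  π_A·f_A = 0.27 × 0.0553855 = 0.0149541
  π_B·f_B = 0.10 × 0.0306755 = 0.00306755
  π_C·f_C = 0.43 × 0.0127423 = 0.0054792
  π_D·f_D = 0.20 × 4.88205e-07 = 9.76409e-08
Normaliser: 0.0149541 + 0.00306755 + 0.0054792 + 9.76409e-08 = 0.0235009
P(Subpopulation A | data) = 0.0149541 / 0.0235009 ≈ 0.6363

0.6363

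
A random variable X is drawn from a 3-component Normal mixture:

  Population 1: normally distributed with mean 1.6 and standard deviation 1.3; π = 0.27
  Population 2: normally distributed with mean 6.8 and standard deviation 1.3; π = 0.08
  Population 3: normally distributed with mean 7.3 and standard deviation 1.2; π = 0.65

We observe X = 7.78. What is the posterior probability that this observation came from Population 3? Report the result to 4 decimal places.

The responsibility of component k is P(Z=k) f_k(x) divided by Σ_j P(Z=j) f_j(x).
Component likelihoods at x = 7.78:
  f_1 = (1/(1.3·√(2π)))·exp(−(7.78−1.6)²/(2·1.3²)) = 0.306879·exp(-11.29953) = 3.79878e-06
  f_2 = (1/(1.3·√(2π)))·exp(−(7.78−6.8)²/(2·1.3²)) = 0.306879·exp(-0.28414) = 0.230975
  f_3 = (1/(1.2·√(2π)))·exp(−(7.78−7.3)²/(2·1.2²)) = 0.332452·exp(-0.08000) = 0.306892
Weight by the priors:
  P(Z=1)·f_1 = 0.27 × 3.79878e-06 = 1.02567e-06
  P(Z=2)·f_2 = 0.08 × 0.230975 = 0.018478
  P(Z=3)·f_3 = 0.65 × 0.306892 = 0.19948
Evidence: 1.02567e-06 + 0.018478 + 0.19948 = 0.217959
So the posterior for Population 3 is 0.19948 / 0.217959 ≈ 0.9152.

0.9152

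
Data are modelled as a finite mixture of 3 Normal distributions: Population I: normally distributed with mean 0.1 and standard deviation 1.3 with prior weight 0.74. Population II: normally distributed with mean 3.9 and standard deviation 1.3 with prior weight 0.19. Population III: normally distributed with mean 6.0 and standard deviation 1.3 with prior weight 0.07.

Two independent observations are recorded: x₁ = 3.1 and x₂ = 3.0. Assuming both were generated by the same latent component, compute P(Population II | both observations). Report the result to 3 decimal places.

0.963

Posterior ∝ prior × likelihood, so P(k | x) ∝ P(Z=k) f_k(x); normalise over all components.
Since both observations come from the same component, the likelihood for component k is f_k(x₁)·f_k(x₂).
  L_I = [(1/(1.3·√(2π)))·exp(−(3.1−0.1)²/(2·1.3²)) = 0.306879·exp(-2.66272) = 0.0214073] × [0.02549] = 0.000545672
  L_II = [(1/(1.3·√(2π)))·exp(−(3.1−3.9)²/(2·1.3²)) = 0.306879·exp(-0.18935) = 0.253941] × [0.241485] = 0.061323
  L_III = [(1/(1.3·√(2π)))·exp(−(3.1−6.0)²/(2·1.3²)) = 0.306879·exp(-2.48817) = 0.02549] × [0.0214073] = 0.000545672
Multiply by the mixture weights:
  P(Z=I)·L_I = 0.74 × 0.000545672 = 0.000403797
  P(Z=II)·L_II = 0.19 × 0.061323 = 0.0116514
  P(Z=III)·L_III = 0.07 × 0.000545672 = 3.8197e-05
Evidence: 0.000403797 + 0.0116514 + 3.8197e-05 = 0.0120934
P(Population II | x₁,x₂) = 0.0116514 / 0.0120934 ≈ 0.963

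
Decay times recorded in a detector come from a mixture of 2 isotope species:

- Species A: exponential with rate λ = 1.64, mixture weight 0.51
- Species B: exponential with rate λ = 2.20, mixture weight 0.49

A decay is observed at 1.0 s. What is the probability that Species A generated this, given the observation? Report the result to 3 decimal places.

Posterior ∝ prior × likelihood, so P(k | x) ∝ P(Z=k) f_k(x); normalise over all components.
Exponential densities:
  f_A = 1.64·e^(−1.64·1.0) = 1.64·e^(−1.6400) = 0.318127
  f_B = 2.20·e^(−2.20·1.0) = 2.20·e^(−2.2000) = 0.243767
Weight by the priors:
  P(Z=A)·f_A = 0.51 × 0.318127 = 0.162245
  P(Z=B)·f_B = 0.49 × 0.243767 = 0.119446
Evidence: 0.162245 + 0.119446 = 0.281691
P(Species A | data) ≈ 0.576

0.576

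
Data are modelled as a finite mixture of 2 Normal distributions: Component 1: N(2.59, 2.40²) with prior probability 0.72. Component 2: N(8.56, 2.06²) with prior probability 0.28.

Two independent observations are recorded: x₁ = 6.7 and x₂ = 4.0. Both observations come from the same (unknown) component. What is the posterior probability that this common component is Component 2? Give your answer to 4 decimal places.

0.1350

By Bayes' theorem, P(k | x) = π_k f_k(x) / Σ_j π_j f_j(x).
Since both observations come from the same component, the likelihood for component k is f_k(x₁)·f_k(x₂).
  f_1 = [(1/(2.40·√(2π)))·exp(−(6.7−2.59)²/(2·2.40²)) = 0.166226·exp(-1.46633) = 0.0383602] × [0.139878] = 0.00536574
  f_2 = [(1/(2.06·√(2π)))·exp(−(6.7−8.56)²/(2·2.06²)) = 0.193661·exp(-0.40763) = 0.128829] × [0.0167118] = 0.00215296
Multiply by the mixture weights:
  π_1·f_1 = 0.72 × 0.00536574 = 0.00386333
  π_2·f_2 = 0.28 × 0.00215296 = 0.00060283
Sum: 0.00386333 + 0.00060283 = 0.00446616
P(Component 2 | x₁,x₂) ≈ 0.1350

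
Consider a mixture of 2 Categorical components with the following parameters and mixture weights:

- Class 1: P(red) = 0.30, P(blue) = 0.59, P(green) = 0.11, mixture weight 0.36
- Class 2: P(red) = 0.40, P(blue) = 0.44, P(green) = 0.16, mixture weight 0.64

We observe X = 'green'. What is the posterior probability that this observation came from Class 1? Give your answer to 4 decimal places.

Apply Bayes' rule: the posterior for each component is proportional to its prior times its likelihood at x.
Categorical probabilities:
  f_1 = 0.11
  f_2 = 0.16
Multiply by the mixture weights:
  π_1·f_1 = 0.36 × 0.11 = 0.0396
  π_2·f_2 = 0.64 × 0.16 = 0.1024
Denominator: 0.0396 + 0.1024 = 0.142
So the posterior for Class 1 is 0.0396 / 0.142 ≈ 0.2789.

0.2789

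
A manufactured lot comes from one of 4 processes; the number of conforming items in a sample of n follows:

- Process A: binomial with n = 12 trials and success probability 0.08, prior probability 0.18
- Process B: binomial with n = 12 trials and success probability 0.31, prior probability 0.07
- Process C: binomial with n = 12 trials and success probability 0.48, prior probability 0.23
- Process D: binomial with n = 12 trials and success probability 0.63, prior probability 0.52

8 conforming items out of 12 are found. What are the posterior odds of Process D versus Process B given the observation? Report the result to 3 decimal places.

178.709

Only the two components matter; the odds are (P(Z=i) f_i(x)) / (P(Z=j) f_j(x)).
Evaluate each component's likelihood at the observed value:
  p_A = C(12,8)·0.08^8·0.92^4 = 495·1.67772e-09·0.716393 = 5.94944e-07
  p_B = C(12,8)·0.31^8·0.69^4 = 495·8.52891e-05·0.226671 = 0.00956963
  p_C = C(12,8)·0.48^8·0.52^4 = 495·0.00281793·0.0731162 = 0.101988
  p_D = C(12,8)·0.63^8·0.37^4 = 495·0.0248156·0.0187416 = 0.230217
Odds = (0.52/0.07) × (0.230217/0.00956963) = 7.42857 × 24.057 ≈ 178.709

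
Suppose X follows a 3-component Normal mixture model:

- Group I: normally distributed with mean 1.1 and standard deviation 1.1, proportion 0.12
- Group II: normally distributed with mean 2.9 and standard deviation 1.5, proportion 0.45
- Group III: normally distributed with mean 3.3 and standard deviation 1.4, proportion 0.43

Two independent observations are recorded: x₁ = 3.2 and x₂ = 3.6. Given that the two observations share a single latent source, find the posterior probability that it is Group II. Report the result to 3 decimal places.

0.450

The responsibility of component k is P(Z=k) f_k(x) divided by Σ_j P(Z=j) f_j(x).
Since both observations come from the same component, the likelihood for component k is f_k(x₁)·f_k(x₂).
  L_I = [(1/(1.1·√(2π)))·exp(−(3.2−1.1)²/(2·1.1²)) = 0.362675·exp(-1.82231) = 0.0586268] × [0.0274087] = 0.00160689
  L_II = [(1/(1.5·√(2π)))·exp(−(3.2−2.9)²/(2·1.5²)) = 0.265962·exp(-0.02000) = 0.260695] × [0.238522] = 0.0621816
  L_III = [(1/(1.4·√(2π)))·exp(−(3.2−3.3)²/(2·1.4²)) = 0.284959·exp(-0.00255) = 0.284233] × [0.278491] = 0.0791562
Weight by the priors:
  P(Z=I)·L_I = 0.12 × 0.00160689 = 0.000192827
  P(Z=II)·L_II = 0.45 × 0.0621816 = 0.0279817
  P(Z=III)·L_III = 0.43 × 0.0791562 = 0.0340372
Evidence: 0.000192827 + 0.0279817 + 0.0340372 = 0.0622117
P(Group II | x₁, x₂) = 0.0279817 / 0.0622117 ≈ 0.450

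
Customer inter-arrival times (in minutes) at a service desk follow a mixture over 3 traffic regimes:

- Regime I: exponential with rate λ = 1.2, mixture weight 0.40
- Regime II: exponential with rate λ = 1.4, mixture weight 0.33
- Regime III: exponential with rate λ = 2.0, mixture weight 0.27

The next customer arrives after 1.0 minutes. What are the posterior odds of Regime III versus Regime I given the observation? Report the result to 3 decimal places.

Only the two components matter; the odds are (w_i f_i(x)) / (w_j f_j(x)).
Component likelihoods at x = 1.0 minutes:
  L_I = 1.2·e^(−1.2·1.0) = 1.2·e^(−1.2000) = 0.361433
  L_II = 1.4·e^(−1.4·1.0) = 1.4·e^(−1.4000) = 0.345236
  L_III = 2.0·e^(−2.0·1.0) = 2.0·e^(−2.0000) = 0.270671
Odds = (0.27/0.40) × (0.270671/0.361433) = 0.675 × 0.748882 ≈ 0.505

0.505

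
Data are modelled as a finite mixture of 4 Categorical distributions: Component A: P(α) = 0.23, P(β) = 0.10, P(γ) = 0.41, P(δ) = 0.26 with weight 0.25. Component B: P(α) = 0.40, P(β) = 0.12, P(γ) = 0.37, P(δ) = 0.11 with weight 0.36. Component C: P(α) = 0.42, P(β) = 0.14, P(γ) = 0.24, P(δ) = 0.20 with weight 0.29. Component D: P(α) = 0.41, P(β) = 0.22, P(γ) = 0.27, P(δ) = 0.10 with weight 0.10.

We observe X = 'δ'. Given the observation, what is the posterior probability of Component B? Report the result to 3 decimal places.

Apply Bayes' rule: the posterior for each component is proportional to its prior times its likelihood at x.
Categorical probabilities:
  L_A = 0.26
  L_B = 0.11
  L_C = 0.2
  L_D = 0.1
Weight by the priors:
  π_A·L_A = 0.25 × 0.26 = 0.065
  π_B·L_B = 0.36 × 0.11 = 0.0396
  π_C·L_C = 0.29 × 0.2 = 0.058
  π_D·L_D = 0.10 × 0.1 = 0.01
Normaliser: 0.065 + 0.0396 + 0.058 + 0.01 = 0.1726
Responsibility of Component B: 0.0396 / 0.1726 ≈ 0.229

0.229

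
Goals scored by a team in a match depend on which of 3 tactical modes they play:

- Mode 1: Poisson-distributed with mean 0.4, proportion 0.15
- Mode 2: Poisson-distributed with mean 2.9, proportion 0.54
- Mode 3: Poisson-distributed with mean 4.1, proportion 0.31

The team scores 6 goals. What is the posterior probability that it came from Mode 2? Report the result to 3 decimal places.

0.420

P(component k | x) = π_k·f_k(x) / marginal(x), where marginal(x) = Σ_j π_j·f_j(x).
Component likelihoods at x = 6 goals:
  L_1 = e^(−0.4)·0.4^6/6! = 3.81338e-06
  L_2 = e^(−2.9)·2.9^6/6! = 0.0454571
  L_3 = e^(−4.1)·4.1^6/6! = 0.109336
Weight by the priors:
  π_1·L_1 = 0.15 × 3.81338e-06 = 5.72006e-07
  π_2·L_2 = 0.54 × 0.0454571 = 0.0245468
  π_3·L_3 = 0.31 × 0.109336 = 0.0338942
Marginal: 5.72006e-07 + 0.0245468 + 0.0338942 = 0.0584416
Responsibility of Mode 2: 0.0245468 / 0.0584416 ≈ 0.420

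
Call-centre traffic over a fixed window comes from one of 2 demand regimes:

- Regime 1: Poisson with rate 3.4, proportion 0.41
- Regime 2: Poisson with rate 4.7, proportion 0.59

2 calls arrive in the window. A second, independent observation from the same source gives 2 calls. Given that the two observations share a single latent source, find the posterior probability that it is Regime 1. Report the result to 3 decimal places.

P(component k | x) = π_k·f_k(x) / marginal(x), where marginal(x) = Σ_j π_j·f_j(x).
Since both observations come from the same component, the likelihood for component k is f_k(x₁)·f_k(x₂).
  f_1 = [e^(−3.4)·3.4^2/2! = 0.192898] × [0.192898] = 0.0372094
  f_2 = [e^(−4.7)·4.7^2/2! = 0.100457] × [0.100457] = 0.0100917
Weight by the priors:
  π_1·f_1 = 0.41 × 0.0372094 = 0.0152559
  π_2·f_2 = 0.59 × 0.0100917 = 0.00595409
Marginal: 0.0152559 + 0.00595409 = 0.02121
P(Regime 1 | x₁, x₂) = 0.0152559 / 0.02121 ≈ 0.719

0.719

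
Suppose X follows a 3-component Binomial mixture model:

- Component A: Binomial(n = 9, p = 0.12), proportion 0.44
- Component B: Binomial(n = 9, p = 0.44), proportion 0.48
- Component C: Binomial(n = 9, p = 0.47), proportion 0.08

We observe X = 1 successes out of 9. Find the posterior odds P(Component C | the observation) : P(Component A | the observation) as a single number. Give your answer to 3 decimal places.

0.012

The posterior odds equal the prior odds times the likelihood ratio: (P(Z=i)/P(Z=j))·(f_i(x)/f_j(x)).
Binomial probabilities:
  f_A = 0.388405
  f_B = 0.0383001
  f_C = 0.0263358
Posterior odds = (P(Z=C)·f_C) / (P(Z=A)·f_A) = (0.08·0.0263358) / (0.44·0.388405) = 0.00210687 / 0.170898 ≈ 0.012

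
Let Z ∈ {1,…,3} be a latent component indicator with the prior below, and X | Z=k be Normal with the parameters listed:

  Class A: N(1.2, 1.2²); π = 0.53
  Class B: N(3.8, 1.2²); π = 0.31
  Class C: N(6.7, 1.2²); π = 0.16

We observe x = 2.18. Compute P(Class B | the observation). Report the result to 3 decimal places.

Apply Bayes' rule: the posterior for each component is proportional to its prior times its likelihood at x.
Evaluate each component's likelihood at the observed value:
  L_A = (1/(1.2·√(2π)))·exp(−(2.18−1.2)²/(2·1.2²)) = 0.332452·exp(-0.33347) = 0.238179
  L_B = (1/(1.2·√(2π)))·exp(−(2.18−3.8)²/(2·1.2²)) = 0.332452·exp(-0.91125) = 0.133653
  L_C = (1/(1.2·√(2π)))·exp(−(2.18−6.7)²/(2·1.2²)) = 0.332452·exp(-7.09389) = 0.000275989
Unnormalised posteriors:
  π_A·L_A = 0.53 × 0.238179 = 0.126235
  π_B·L_B = 0.31 × 0.133653 = 0.0414324
  π_C·L_C = 0.16 × 0.000275989 = 4.41583e-05
Normaliser: 0.126235 + 0.0414324 + 4.41583e-05 = 0.167711
P(Class B | 2.18) ≈ 0.247

0.247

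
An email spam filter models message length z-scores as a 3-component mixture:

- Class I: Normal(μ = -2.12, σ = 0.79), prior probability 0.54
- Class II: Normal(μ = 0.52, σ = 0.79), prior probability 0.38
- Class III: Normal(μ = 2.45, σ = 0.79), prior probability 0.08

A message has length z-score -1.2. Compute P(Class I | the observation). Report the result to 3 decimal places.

By Bayes' theorem, P(k | x) = w_k f_k(x) / Σ_j w_j f_j(x).
Component likelihoods at x = -1.2:
  f_I = 0.256324
  f_II = 0.0472006
  f_III = 1.16922e-05
Multiply by the mixture weights:
  w_I·f_I = 0.54 × 0.256324 = 0.138415
  w_II·f_II = 0.38 × 0.0472006 = 0.0179362
  w_III·f_III = 0.08 × 1.16922e-05 = 9.35379e-07
Marginal: 0.138415 + 0.0179362 + 9.35379e-07 = 0.156352
P(Class I | data) ≈ 0.885

0.885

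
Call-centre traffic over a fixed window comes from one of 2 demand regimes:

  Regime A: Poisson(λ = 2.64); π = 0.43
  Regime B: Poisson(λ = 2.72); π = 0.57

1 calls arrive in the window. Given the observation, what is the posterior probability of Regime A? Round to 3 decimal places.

0.442

Apply Bayes' rule: the posterior for each component is proportional to its prior times its likelihood at x.
Poisson probabilities:
  L_A = e^(−2.64)·2.64^1/1! = 0.188394
  L_B = e^(−2.72)·2.72^1/1! = 0.179179
Unnormalised posteriors:
  π_A·L_A = 0.43 × 0.188394 = 0.0810093
  π_B·L_B = 0.57 × 0.179179 = 0.102132
Sum: 0.0810093 + 0.102132 = 0.183142
Responsibility of Regime A: 0.0810093 / 0.183142 ≈ 0.442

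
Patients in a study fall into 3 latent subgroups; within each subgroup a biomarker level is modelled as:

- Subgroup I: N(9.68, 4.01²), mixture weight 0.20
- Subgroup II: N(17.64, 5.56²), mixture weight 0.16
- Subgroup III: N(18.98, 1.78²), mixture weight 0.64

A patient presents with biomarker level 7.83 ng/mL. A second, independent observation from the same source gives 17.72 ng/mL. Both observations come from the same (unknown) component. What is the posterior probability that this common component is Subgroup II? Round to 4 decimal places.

0.4214

Posterior ∝ prior × likelihood, so P(k | x) ∝ w_k f_k(x); normalise over all components.
Since both observations come from the same component, the likelihood for component k is f_k(x₁)·f_k(x₂).
  f_I = [(1/(4.01·√(2π)))·exp(−(7.83−9.68)²/(2·4.01²)) = 0.099487·exp(-0.10642) = 0.0894433] × [0.0133303] = 0.0011923
  f_II = [(1/(5.56·√(2π)))·exp(−(7.83−17.64)²/(2·5.56²)) = 0.071752·exp(-1.55653) = 0.0151301] × [0.0717448] = 0.0010855
  f_III = [(1/(1.78·√(2π)))·exp(−(7.83−18.98)²/(2·1.78²)) = 0.224125·exp(-19.61913) = 6.76099e-10] × [0.174455] = 1.17949e-10
Unnormalised posteriors:
  w_I·f_I = 0.20 × 0.0011923 = 0.000238461
  w_II·f_II = 0.16 × 0.0010855 = 0.000173681
  w_III·f_III = 0.64 × 1.17949e-10 = 7.54873e-11
Marginal: 0.000238461 + 0.000173681 + 7.54873e-11 = 0.000412142
P(Subgroup II | data) ≈ 0.4214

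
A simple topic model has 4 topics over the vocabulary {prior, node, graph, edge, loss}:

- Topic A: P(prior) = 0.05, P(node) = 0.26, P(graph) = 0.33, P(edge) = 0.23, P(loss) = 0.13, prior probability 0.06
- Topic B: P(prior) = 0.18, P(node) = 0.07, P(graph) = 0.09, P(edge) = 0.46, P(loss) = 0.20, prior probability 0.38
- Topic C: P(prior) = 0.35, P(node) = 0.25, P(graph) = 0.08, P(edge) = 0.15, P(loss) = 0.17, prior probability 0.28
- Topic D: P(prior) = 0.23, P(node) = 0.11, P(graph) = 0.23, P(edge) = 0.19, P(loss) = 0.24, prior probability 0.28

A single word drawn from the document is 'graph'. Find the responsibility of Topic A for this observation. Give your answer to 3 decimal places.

Posterior ∝ prior × likelihood, so P(k | x) ∝ π_k f_k(x); normalise over all components.
Evaluate each component's likelihood at the observed value:
  f_A = 0.33
  f_B = 0.09
  f_C = 0.08
  f_D = 0.23
Multiply by the mixture weights:
  π_A·f_A = 0.06 × 0.33 = 0.0198
  π_B·f_B = 0.38 × 0.09 = 0.0342
  π_C·f_C = 0.28 × 0.08 = 0.0224
  π_D·f_D = 0.28 × 0.23 = 0.0644
Marginal: 0.0198 + 0.0342 + 0.0224 + 0.0644 = 0.1408
P(Topic A | x) ≈ 0.141

0.141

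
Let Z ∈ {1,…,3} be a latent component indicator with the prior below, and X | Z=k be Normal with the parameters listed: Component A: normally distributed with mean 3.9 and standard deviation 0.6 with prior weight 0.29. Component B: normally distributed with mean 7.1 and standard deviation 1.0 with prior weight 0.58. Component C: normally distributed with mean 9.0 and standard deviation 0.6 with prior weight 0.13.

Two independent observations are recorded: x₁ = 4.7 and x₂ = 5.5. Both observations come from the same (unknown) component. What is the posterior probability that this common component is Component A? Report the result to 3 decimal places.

0.511

The responsibility of component k is π_k f_k(x) divided by Σ_j π_j f_j(x).
Since both observations come from the same component, the likelihood for component k is f_k(x₁)·f_k(x₂).
  L_A = [(1/(0.6·√(2π)))·exp(−(4.7−3.9)²/(2·0.6²)) = 0.664904·exp(-0.88889) = 0.27335] × [0.0189933] = 0.00519182
  L_B = [(1/(1.0·√(2π)))·exp(−(4.7−7.1)²/(2·1.0²)) = 0.398942·exp(-2.88000) = 0.0223945] × [0.110921] = 0.00248402
  L_C = [(1/(0.6·√(2π)))·exp(−(4.7−9.0)²/(2·0.6²)) = 0.664904·exp(-25.68056) = 4.67558e-12] × [2.71469e-08] = 1.26928e-19
Unnormalised posteriors:
  π_A·L_A = 0.29 × 0.00519182 = 0.00150563
  π_B·L_B = 0.58 × 0.00248402 = 0.00144073
  π_C·L_C = 0.13 × 1.26928e-19 = 1.65006e-20
Normaliser: 0.00150563 + 0.00144073 + 1.65006e-20 = 0.00294636
P(Component A | x₁, x₂) = 0.00150563 / 0.00294636 ≈ 0.511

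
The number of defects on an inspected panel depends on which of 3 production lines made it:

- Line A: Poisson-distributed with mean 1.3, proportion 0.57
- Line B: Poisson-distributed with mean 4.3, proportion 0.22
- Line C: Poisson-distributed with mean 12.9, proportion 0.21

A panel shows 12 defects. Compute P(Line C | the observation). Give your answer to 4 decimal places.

P(component k | x) = π_k·f_k(x) / marginal(x), where marginal(x) = Σ_j π_j·f_j(x).
Component likelihoods at x = 12 defects:
  f_A = e^(−1.3)·1.3^12/12! = 1.32556e-08
  f_B = e^(−4.3)·4.3^12/12! = 0.00113193
  f_C = e^(−12.9)·12.9^12/12! = 0.110749
Unnormalised posteriors:
  π_A·f_A = 0.57 × 1.32556e-08 = 7.55571e-09
  π_B·f_B = 0.22 × 0.00113193 = 0.000249024
  π_C·f_C = 0.21 × 0.110749 = 0.0232573
Denominator: 7.55571e-09 + 0.000249024 + 0.0232573 = 0.0235064
So the posterior for Line C is 0.0232573 / 0.0235064 ≈ 0.9894.

0.9894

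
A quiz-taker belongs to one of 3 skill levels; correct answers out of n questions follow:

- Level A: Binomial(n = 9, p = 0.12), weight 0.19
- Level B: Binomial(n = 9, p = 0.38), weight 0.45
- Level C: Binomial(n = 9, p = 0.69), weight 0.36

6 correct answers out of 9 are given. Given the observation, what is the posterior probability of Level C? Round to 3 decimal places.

0.782

P(component k | x) = π_k·f_k(x) / marginal(x), where marginal(x) = Σ_j π_j·f_j(x).
Component likelihoods at x = 6 correct answers out of 9:
  f_A = 0.000170929
  f_B = 0.0602776
  f_C = 0.270059
Prior × likelihood for each component:
  π_A·f_A = 0.19 × 0.000170929 = 3.24764e-05
  π_B·f_B = 0.45 × 0.0602776 = 0.0271249
  π_C·f_C = 0.36 × 0.270059 = 0.0972213
Denominator: 3.24764e-05 + 0.0271249 + 0.0972213 = 0.124379
So the posterior for Level C is 0.0972213 / 0.124379 ≈ 0.782.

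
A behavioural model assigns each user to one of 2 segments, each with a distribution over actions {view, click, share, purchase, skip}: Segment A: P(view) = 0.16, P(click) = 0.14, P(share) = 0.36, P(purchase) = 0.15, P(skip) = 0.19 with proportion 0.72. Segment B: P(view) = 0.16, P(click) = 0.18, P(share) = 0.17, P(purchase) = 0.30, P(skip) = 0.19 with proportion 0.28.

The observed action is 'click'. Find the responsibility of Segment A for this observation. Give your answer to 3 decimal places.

The responsibility of component k is w_k f_k(x) divided by Σ_j w_j f_j(x).
Component likelihoods at x = 'click':
  f_A = 0.14
  f_B = 0.18
Multiply by the mixture weights:
  w_A·f_A = 0.72 × 0.14 = 0.1008
  w_B·f_B = 0.28 × 0.18 = 0.0504
Denominator: 0.1008 + 0.0504 = 0.1512
P(Segment A | x) ≈ 0.667

0.667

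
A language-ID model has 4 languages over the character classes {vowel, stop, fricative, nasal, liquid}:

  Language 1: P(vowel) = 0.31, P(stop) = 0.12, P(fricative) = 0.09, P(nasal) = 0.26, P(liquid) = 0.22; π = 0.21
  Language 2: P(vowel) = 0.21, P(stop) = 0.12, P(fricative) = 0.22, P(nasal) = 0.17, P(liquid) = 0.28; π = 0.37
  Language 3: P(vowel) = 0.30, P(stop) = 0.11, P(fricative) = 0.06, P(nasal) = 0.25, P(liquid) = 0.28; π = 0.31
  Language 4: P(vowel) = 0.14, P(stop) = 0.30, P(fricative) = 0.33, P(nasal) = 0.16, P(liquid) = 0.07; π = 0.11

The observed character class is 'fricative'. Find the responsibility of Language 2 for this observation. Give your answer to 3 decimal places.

0.524

Posterior ∝ prior × likelihood, so P(k | x) ∝ w_k f_k(x); normalise over all components.
Categorical probabilities:
  p_1 = 0.09
  p_2 = 0.22
  p_3 = 0.06
  p_4 = 0.33
Weight by the priors:
  w_1·p_1 = 0.21 × 0.09 = 0.0189
  w_2·p_2 = 0.37 × 0.22 = 0.0814
  w_3·p_3 = 0.31 × 0.06 = 0.0186
  w_4·p_4 = 0.11 × 0.33 = 0.0363
Sum: 0.0189 + 0.0814 + 0.0186 + 0.0363 = 0.1552
P(Language 2 | the observation) = 0.0814 / 0.1552 ≈ 0.524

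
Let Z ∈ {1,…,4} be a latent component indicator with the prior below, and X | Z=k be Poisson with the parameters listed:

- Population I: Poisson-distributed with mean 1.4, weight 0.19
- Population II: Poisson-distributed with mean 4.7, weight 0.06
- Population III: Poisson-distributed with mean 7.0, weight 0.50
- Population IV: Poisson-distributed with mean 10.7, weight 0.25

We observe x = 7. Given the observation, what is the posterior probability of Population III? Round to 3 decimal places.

By Bayes' theorem, P(k | x) = π_k f_k(x) / Σ_j π_j f_j(x).
Poisson probabilities:
  L_I = e^(−1.4)·1.4^7/7! = 0.000515767
  L_II = e^(−4.7)·4.7^7/7! = 0.0914261
  L_III = e^(−7.0)·7.0^7/7! = 0.149003
  L_IV = e^(−10.7)·10.7^7/7! = 0.0718298
Unnormalised posteriors:
  π_I·L_I = 0.19 × 0.000515767 = 9.79957e-05
  π_II·L_II = 0.06 × 0.0914261 = 0.00548557
  π_III·L_III = 0.50 × 0.149003 = 0.0745014
  π_IV·L_IV = 0.25 × 0.0718298 = 0.0179575
Marginal: 9.79957e-05 + 0.00548557 + 0.0745014 + 0.0179575 = 0.0980424
Responsibility of Population III: 0.0745014 / 0.0980424 ≈ 0.760

0.760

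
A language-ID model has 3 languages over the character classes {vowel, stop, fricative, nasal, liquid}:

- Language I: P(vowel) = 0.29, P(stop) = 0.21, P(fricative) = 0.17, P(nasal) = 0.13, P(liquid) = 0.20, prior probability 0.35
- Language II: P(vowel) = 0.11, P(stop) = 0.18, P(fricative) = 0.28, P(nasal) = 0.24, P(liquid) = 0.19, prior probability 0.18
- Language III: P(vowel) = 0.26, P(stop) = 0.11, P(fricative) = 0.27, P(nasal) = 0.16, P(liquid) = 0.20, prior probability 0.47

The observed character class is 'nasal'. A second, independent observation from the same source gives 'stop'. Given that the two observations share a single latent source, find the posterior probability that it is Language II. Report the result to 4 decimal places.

0.3037

Apply Bayes' rule: the posterior for each component is proportional to its prior times its likelihood at x.
Since both observations come from the same component, the likelihood for component k is f_k(x₁)·f_k(x₂).
  L_I = [0.13] × [0.21] = 0.0273
  L_II = [0.24] × [0.18] = 0.0432
  L_III = [0.16] × [0.11] = 0.0176
Weight by the priors:
  π_I·L_I = 0.35 × 0.0273 = 0.009555
  π_II·L_II = 0.18 × 0.0432 = 0.007776
  π_III·L_III = 0.47 × 0.0176 = 0.008272
Denominator: 0.009555 + 0.007776 + 0.008272 = 0.025603
P(Language II | x₁, x₂) ≈ 0.3037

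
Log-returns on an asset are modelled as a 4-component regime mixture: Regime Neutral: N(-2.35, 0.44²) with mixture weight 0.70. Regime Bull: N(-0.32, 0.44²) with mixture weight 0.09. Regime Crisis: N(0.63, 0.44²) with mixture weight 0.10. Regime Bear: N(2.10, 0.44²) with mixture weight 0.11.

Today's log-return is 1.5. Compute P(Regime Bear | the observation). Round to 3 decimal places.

By Bayes' theorem, P(k | x) = π_k f_k(x) / Σ_j π_j f_j(x).
Component likelihoods at x = 1.5:
  f_Neutral = (1/(0.44·√(2π)))·exp(−(1.5−-2.35)²/(2·0.44²)) = 0.906687·exp(-38.28125) = 2.14843e-17
  f_Bull = (1/(0.44·√(2π)))·exp(−(1.5−-0.32)²/(2·0.44²)) = 0.906687·exp(-8.55475) = 0.000174653
  f_Crisis = (1/(0.44·√(2π)))·exp(−(1.5−0.63)²/(2·0.44²)) = 0.906687·exp(-1.95480) = 0.12838
  f_Bear = (1/(0.44·√(2π)))·exp(−(1.5−2.10)²/(2·0.44²)) = 0.906687·exp(-0.92975) = 0.357825
Unnormalised posteriors:
  π_Neutral·f_Neutral = 0.70 × 2.14843e-17 = 1.5039e-17
  π_Bull·f_Bull = 0.09 × 0.000174653 = 1.57188e-05
  π_Crisis·f_Crisis = 0.10 × 0.12838 = 0.012838
  π_Bear·f_Bear = 0.11 × 0.357825 = 0.0393608
Normaliser: 1.5039e-17 + 1.57188e-05 + 0.012838 + 0.0393608 = 0.0522145
P(Regime Bear | 1.5) ≈ 0.754

0.754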